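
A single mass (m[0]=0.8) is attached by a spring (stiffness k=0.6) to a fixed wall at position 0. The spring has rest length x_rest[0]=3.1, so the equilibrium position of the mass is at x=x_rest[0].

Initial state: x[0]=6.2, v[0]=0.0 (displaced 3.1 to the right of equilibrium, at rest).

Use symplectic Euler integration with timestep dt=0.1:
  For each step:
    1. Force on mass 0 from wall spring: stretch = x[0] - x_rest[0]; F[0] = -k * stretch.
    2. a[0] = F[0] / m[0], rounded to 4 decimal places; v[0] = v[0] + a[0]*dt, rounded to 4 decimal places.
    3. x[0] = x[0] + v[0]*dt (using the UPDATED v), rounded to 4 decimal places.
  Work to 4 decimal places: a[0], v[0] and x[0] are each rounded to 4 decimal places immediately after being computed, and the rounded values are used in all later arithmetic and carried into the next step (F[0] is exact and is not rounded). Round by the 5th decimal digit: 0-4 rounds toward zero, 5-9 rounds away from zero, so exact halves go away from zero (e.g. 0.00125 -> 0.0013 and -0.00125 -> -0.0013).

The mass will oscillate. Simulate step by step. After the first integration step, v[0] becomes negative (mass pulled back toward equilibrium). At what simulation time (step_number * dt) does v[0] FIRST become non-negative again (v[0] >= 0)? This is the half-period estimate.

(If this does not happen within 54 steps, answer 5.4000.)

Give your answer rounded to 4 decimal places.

Answer: 3.7000

Derivation:
Step 0: x=[6.2000] v=[0.0000]
Step 1: x=[6.1768] v=[-0.2325]
Step 2: x=[6.1305] v=[-0.4633]
Step 3: x=[6.0614] v=[-0.6906]
Step 4: x=[5.9701] v=[-0.9127]
Step 5: x=[5.8573] v=[-1.1280]
Step 6: x=[5.7238] v=[-1.3348]
Step 7: x=[5.5706] v=[-1.5316]
Step 8: x=[5.3989] v=[-1.7169]
Step 9: x=[5.2100] v=[-1.8893]
Step 10: x=[5.0052] v=[-2.0476]
Step 11: x=[4.7862] v=[-2.1905]
Step 12: x=[4.5545] v=[-2.3170]
Step 13: x=[4.3119] v=[-2.4261]
Step 14: x=[4.0602] v=[-2.5170]
Step 15: x=[3.8013] v=[-2.5890]
Step 16: x=[3.5371] v=[-2.6416]
Step 17: x=[3.2697] v=[-2.6744]
Step 18: x=[3.0010] v=[-2.6871]
Step 19: x=[2.7330] v=[-2.6797]
Step 20: x=[2.4678] v=[-2.6522]
Step 21: x=[2.2073] v=[-2.6048]
Step 22: x=[1.9535] v=[-2.5379]
Step 23: x=[1.7083] v=[-2.4519]
Step 24: x=[1.4736] v=[-2.3475]
Step 25: x=[1.2511] v=[-2.2255]
Step 26: x=[1.0424] v=[-2.0868]
Step 27: x=[0.8492] v=[-1.9325]
Step 28: x=[0.6728] v=[-1.7637]
Step 29: x=[0.5146] v=[-1.5817]
Step 30: x=[0.3758] v=[-1.3878]
Step 31: x=[0.2575] v=[-1.1835]
Step 32: x=[0.1605] v=[-0.9703]
Step 33: x=[0.0855] v=[-0.7498]
Step 34: x=[0.0331] v=[-0.5237]
Step 35: x=[0.0037] v=[-0.2937]
Step 36: x=[-0.0025] v=[-0.0615]
Step 37: x=[0.0146] v=[0.1712]
First v>=0 after going negative at step 37, time=3.7000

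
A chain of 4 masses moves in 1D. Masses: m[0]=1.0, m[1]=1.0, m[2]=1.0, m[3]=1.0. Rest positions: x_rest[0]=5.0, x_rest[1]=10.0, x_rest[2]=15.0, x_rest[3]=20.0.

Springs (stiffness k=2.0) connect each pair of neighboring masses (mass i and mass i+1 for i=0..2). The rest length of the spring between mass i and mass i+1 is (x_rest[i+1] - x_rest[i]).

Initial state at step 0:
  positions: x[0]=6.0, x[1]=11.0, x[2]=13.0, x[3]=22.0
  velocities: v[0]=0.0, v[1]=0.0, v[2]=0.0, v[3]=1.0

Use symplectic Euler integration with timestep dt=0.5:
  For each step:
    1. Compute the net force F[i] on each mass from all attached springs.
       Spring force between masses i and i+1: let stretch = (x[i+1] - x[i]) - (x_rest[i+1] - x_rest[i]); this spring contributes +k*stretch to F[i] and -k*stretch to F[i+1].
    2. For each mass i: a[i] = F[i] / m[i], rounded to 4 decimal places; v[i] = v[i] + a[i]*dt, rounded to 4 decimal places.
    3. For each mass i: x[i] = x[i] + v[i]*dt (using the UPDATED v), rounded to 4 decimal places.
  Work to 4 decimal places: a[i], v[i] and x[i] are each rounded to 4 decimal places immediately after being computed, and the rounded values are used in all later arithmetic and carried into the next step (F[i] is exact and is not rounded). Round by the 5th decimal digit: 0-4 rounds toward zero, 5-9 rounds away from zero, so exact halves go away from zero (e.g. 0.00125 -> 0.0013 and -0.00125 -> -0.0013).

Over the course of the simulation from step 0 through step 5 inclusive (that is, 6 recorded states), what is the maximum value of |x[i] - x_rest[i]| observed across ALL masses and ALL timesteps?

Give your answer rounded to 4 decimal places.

Answer: 3.5000

Derivation:
Step 0: x=[6.0000 11.0000 13.0000 22.0000] v=[0.0000 0.0000 0.0000 1.0000]
Step 1: x=[6.0000 9.5000 16.5000 20.5000] v=[0.0000 -3.0000 7.0000 -3.0000]
Step 2: x=[5.2500 9.7500 18.5000 19.5000] v=[-1.5000 0.5000 4.0000 -2.0000]
Step 3: x=[4.2500 12.1250 16.6250 20.5000] v=[-2.0000 4.7500 -3.7500 2.0000]
Step 4: x=[4.6875 12.8125 14.4375 22.0625] v=[0.8750 1.3750 -4.3750 3.1250]
Step 5: x=[6.6875 10.2500 15.2500 22.3125] v=[4.0000 -5.1250 1.6250 0.5000]
Max displacement = 3.5000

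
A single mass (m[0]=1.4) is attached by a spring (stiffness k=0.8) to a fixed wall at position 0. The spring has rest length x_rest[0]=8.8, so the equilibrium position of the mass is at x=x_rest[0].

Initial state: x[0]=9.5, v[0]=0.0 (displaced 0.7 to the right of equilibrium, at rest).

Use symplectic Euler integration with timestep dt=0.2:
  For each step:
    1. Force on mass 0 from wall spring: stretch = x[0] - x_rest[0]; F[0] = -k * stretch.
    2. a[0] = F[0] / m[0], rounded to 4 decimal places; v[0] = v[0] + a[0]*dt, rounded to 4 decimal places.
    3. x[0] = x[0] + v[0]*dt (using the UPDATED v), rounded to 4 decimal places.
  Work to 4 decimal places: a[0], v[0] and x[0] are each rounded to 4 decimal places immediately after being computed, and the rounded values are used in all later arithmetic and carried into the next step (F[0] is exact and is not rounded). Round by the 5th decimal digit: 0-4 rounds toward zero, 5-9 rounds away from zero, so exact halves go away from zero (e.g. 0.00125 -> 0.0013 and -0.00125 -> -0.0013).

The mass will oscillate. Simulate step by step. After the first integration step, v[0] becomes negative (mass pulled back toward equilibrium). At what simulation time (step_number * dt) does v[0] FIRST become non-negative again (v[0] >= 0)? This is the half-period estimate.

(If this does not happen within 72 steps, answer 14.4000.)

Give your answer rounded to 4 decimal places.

Answer: 4.2000

Derivation:
Step 0: x=[9.5000] v=[0.0000]
Step 1: x=[9.4840] v=[-0.0800]
Step 2: x=[9.4524] v=[-0.1582]
Step 3: x=[9.4058] v=[-0.2328]
Step 4: x=[9.3454] v=[-0.3020]
Step 5: x=[9.2725] v=[-0.3643]
Step 6: x=[9.1888] v=[-0.4183]
Step 7: x=[9.0963] v=[-0.4627]
Step 8: x=[8.9970] v=[-0.4966]
Step 9: x=[8.8932] v=[-0.5191]
Step 10: x=[8.7872] v=[-0.5298]
Step 11: x=[8.6815] v=[-0.5283]
Step 12: x=[8.5785] v=[-0.5148]
Step 13: x=[8.4806] v=[-0.4895]
Step 14: x=[8.3900] v=[-0.4530]
Step 15: x=[8.3088] v=[-0.4061]
Step 16: x=[8.2388] v=[-0.3500]
Step 17: x=[8.1816] v=[-0.2859]
Step 18: x=[8.1386] v=[-0.2152]
Step 19: x=[8.1107] v=[-0.1396]
Step 20: x=[8.0985] v=[-0.0608]
Step 21: x=[8.1024] v=[0.0194]
First v>=0 after going negative at step 21, time=4.2000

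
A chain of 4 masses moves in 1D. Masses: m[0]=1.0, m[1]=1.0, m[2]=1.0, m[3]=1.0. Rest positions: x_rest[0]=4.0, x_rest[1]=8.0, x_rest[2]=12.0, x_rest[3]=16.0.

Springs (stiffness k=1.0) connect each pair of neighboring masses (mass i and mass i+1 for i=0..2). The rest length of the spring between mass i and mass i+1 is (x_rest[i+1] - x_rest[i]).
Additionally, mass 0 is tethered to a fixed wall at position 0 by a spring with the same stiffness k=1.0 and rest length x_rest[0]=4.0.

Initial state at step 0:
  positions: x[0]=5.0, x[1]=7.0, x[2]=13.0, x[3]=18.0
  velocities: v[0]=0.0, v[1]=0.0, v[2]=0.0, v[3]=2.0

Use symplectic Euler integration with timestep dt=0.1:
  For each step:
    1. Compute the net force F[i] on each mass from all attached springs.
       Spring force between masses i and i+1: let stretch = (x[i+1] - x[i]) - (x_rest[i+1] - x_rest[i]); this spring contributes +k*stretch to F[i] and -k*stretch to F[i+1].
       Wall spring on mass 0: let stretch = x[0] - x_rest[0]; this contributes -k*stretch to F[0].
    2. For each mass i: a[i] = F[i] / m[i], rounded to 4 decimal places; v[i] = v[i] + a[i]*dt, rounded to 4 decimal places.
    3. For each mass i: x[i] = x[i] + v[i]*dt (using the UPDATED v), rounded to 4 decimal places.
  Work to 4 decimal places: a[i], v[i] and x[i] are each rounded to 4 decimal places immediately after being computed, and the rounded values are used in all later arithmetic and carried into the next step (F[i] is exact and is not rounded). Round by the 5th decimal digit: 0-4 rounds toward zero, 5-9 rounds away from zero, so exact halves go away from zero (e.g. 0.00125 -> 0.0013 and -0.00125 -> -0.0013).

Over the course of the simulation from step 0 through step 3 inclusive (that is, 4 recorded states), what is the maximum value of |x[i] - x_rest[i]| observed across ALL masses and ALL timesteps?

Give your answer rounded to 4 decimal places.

Answer: 2.5321

Derivation:
Step 0: x=[5.0000 7.0000 13.0000 18.0000] v=[0.0000 0.0000 0.0000 2.0000]
Step 1: x=[4.9700 7.0400 12.9900 18.1900] v=[-0.3000 0.4000 -0.1000 1.9000]
Step 2: x=[4.9110 7.1188 12.9725 18.3680] v=[-0.5900 0.7880 -0.1750 1.7800]
Step 3: x=[4.8250 7.2341 12.9504 18.5321] v=[-0.8603 1.1526 -0.2208 1.6405]
Max displacement = 2.5321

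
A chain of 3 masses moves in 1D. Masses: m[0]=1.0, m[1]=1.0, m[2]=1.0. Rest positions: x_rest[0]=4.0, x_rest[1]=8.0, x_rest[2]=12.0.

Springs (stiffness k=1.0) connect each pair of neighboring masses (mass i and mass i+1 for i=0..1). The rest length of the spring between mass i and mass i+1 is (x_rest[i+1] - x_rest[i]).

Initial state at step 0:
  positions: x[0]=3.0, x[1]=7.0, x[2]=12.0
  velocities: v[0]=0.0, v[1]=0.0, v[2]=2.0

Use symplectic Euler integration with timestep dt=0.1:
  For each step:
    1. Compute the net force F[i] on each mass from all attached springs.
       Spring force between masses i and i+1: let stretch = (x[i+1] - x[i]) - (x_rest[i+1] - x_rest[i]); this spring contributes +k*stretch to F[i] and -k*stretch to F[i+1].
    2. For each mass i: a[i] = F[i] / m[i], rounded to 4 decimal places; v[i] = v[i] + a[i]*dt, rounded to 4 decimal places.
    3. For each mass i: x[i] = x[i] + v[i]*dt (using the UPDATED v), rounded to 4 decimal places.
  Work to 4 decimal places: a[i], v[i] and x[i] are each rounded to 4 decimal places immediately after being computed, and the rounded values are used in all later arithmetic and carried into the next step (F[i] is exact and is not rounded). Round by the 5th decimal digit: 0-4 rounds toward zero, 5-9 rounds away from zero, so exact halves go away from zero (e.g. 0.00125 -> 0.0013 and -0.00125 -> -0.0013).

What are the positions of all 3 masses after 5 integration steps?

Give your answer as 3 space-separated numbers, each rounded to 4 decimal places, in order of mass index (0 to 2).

Step 0: x=[3.0000 7.0000 12.0000] v=[0.0000 0.0000 2.0000]
Step 1: x=[3.0000 7.0100 12.1900] v=[0.0000 0.1000 1.9000]
Step 2: x=[3.0001 7.0317 12.3682] v=[0.0010 0.2170 1.7820]
Step 3: x=[3.0005 7.0665 12.5330] v=[0.0042 0.3475 1.6484]
Step 4: x=[3.0016 7.1153 12.6832] v=[0.0108 0.4876 1.5018]
Step 5: x=[3.0038 7.1786 12.8177] v=[0.0222 0.6330 1.3450]

Answer: 3.0038 7.1786 12.8177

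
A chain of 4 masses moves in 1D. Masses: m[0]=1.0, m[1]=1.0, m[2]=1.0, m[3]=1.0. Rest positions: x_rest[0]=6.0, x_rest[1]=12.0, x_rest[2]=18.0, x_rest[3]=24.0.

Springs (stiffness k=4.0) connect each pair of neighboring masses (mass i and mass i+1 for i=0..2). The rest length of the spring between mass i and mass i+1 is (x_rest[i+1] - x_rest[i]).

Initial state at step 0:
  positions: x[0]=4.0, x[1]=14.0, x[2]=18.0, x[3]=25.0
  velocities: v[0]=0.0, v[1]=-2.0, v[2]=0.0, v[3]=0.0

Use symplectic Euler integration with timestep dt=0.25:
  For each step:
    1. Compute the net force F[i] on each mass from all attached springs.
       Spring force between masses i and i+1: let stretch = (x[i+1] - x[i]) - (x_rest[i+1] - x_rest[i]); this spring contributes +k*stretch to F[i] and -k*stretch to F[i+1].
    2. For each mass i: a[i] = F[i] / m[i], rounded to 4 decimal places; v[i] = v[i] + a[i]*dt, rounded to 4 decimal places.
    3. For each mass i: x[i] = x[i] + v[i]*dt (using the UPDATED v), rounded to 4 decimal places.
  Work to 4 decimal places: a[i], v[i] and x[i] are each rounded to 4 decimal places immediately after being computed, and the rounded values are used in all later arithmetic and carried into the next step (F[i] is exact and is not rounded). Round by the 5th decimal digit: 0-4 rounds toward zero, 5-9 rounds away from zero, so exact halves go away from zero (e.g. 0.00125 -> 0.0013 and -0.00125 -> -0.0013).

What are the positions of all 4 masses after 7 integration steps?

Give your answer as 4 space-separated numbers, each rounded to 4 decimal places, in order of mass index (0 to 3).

Answer: 5.1424 13.2459 16.9026 22.2093

Derivation:
Step 0: x=[4.0000 14.0000 18.0000 25.0000] v=[0.0000 -2.0000 0.0000 0.0000]
Step 1: x=[5.0000 12.0000 18.7500 24.7500] v=[4.0000 -8.0000 3.0000 -1.0000]
Step 2: x=[6.2500 9.9375 19.3125 24.5000] v=[5.0000 -8.2500 2.2500 -1.0000]
Step 3: x=[6.9219 9.2969 18.8281 24.4531] v=[2.6875 -2.5625 -1.9375 -0.1875]
Step 4: x=[6.6875 10.4453 17.3672 24.5000] v=[-0.9375 4.5937 -5.8437 0.1875]
Step 5: x=[5.8926 12.3848 15.9590 24.2637] v=[-3.1797 7.7578 -5.6328 -0.9453]
Step 6: x=[5.2207 13.5948 15.7334 23.4512] v=[-2.6875 4.8398 -0.9023 -3.2500]
Step 7: x=[5.1424 13.2459 16.9026 22.2093] v=[-0.3134 -1.3957 4.6769 -4.9678]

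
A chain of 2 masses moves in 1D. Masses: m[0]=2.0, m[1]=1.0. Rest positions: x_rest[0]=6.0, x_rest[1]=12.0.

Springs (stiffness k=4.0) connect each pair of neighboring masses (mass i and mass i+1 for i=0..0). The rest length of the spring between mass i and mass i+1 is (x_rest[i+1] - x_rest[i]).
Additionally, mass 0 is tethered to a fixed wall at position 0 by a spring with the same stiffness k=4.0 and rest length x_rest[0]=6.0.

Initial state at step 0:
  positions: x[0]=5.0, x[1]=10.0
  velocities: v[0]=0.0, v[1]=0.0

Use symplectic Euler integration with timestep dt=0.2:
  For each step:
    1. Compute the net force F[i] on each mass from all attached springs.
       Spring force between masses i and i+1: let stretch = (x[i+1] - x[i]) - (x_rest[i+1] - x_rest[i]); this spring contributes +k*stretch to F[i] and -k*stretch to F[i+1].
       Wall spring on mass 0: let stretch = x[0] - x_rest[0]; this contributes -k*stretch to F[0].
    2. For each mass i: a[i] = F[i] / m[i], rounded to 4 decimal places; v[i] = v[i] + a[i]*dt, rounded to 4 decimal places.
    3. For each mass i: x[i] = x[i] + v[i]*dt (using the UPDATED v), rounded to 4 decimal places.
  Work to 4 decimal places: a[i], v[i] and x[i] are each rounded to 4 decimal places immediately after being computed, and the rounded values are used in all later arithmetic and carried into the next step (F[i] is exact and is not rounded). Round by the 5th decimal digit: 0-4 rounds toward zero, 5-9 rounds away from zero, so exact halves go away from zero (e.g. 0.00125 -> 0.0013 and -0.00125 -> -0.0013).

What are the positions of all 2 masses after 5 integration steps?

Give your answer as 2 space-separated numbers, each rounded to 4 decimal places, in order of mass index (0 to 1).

Step 0: x=[5.0000 10.0000] v=[0.0000 0.0000]
Step 1: x=[5.0000 10.1600] v=[0.0000 0.8000]
Step 2: x=[5.0128 10.4544] v=[0.0640 1.4720]
Step 3: x=[5.0599 10.8381] v=[0.2355 1.9187]
Step 4: x=[5.1645 11.2573] v=[0.5228 2.0961]
Step 5: x=[5.3433 11.6617] v=[0.8941 2.0219]

Answer: 5.3433 11.6617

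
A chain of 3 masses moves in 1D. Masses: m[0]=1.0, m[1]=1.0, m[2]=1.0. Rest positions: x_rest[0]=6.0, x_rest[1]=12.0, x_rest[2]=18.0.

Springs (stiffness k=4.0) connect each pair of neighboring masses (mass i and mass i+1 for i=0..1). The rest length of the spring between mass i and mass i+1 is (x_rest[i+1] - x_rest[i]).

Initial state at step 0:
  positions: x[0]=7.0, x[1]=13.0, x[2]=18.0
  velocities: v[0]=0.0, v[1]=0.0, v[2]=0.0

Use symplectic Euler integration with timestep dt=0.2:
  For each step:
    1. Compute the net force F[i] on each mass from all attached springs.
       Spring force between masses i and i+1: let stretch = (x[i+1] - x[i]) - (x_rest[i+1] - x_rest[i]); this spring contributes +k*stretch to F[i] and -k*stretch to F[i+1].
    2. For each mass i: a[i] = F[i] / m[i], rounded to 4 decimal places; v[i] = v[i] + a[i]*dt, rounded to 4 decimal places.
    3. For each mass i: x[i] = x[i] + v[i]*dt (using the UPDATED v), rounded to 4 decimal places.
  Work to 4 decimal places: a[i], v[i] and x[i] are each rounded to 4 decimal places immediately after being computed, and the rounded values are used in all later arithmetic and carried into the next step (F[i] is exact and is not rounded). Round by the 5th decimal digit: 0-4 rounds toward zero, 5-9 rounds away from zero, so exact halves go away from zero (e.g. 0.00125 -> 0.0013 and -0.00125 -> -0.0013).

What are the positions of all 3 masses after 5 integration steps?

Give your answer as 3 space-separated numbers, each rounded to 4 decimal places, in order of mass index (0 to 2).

Step 0: x=[7.0000 13.0000 18.0000] v=[0.0000 0.0000 0.0000]
Step 1: x=[7.0000 12.8400 18.1600] v=[0.0000 -0.8000 0.8000]
Step 2: x=[6.9744 12.5968 18.4288] v=[-0.1280 -1.2160 1.3440]
Step 3: x=[6.8884 12.3871 18.7245] v=[-0.4301 -1.0483 1.4784]
Step 4: x=[6.7222 12.3116 18.9662] v=[-0.8311 -0.3773 1.2085]
Step 5: x=[6.4903 12.4066 19.1032] v=[-1.1596 0.4749 0.6848]

Answer: 6.4903 12.4066 19.1032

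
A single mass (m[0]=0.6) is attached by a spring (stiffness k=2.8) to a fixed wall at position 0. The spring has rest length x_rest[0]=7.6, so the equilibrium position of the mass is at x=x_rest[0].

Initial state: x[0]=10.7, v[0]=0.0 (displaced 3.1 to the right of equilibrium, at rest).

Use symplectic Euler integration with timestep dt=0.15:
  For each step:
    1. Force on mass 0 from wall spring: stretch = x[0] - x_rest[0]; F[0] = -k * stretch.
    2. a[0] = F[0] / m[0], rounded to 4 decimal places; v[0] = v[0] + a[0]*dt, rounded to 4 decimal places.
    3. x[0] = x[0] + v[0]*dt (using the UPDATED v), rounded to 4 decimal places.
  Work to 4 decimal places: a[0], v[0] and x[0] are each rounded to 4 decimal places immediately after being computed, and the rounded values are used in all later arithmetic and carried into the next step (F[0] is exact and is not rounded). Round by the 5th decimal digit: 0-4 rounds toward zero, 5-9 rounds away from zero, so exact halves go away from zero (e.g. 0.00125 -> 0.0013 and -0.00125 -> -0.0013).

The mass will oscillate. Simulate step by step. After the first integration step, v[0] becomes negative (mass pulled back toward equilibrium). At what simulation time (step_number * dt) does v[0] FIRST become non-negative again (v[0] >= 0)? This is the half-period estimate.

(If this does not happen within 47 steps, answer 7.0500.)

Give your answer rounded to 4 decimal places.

Step 0: x=[10.7000] v=[0.0000]
Step 1: x=[10.3745] v=[-2.1700]
Step 2: x=[9.7577] v=[-4.1122]
Step 3: x=[8.9143] v=[-5.6226]
Step 4: x=[7.9329] v=[-6.5426]
Step 5: x=[6.9166] v=[-6.7756]
Step 6: x=[5.9720] v=[-6.2972]
Step 7: x=[5.1984] v=[-5.1576]
Step 8: x=[4.6769] v=[-3.4765]
Step 9: x=[4.4624] v=[-1.4303]
Step 10: x=[4.5773] v=[0.7660]
First v>=0 after going negative at step 10, time=1.5000

Answer: 1.5000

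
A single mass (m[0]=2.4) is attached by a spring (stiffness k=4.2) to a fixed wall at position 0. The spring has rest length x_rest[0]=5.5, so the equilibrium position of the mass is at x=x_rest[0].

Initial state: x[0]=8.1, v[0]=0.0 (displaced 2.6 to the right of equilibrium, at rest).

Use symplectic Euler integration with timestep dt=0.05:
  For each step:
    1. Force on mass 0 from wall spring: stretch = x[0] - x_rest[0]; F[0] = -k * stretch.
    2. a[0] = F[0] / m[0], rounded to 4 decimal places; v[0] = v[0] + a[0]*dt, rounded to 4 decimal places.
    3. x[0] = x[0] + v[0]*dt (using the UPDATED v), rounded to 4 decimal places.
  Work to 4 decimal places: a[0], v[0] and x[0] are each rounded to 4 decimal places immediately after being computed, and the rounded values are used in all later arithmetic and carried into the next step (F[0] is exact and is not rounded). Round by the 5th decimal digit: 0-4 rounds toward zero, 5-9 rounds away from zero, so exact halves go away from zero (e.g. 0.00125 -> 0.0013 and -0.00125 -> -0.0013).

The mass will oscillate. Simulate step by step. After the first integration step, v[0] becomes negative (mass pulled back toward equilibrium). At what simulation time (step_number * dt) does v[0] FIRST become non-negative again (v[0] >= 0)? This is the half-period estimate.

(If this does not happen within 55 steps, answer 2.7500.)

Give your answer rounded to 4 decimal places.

Answer: 2.4000

Derivation:
Step 0: x=[8.1000] v=[0.0000]
Step 1: x=[8.0886] v=[-0.2275]
Step 2: x=[8.0659] v=[-0.4540]
Step 3: x=[8.0320] v=[-0.6785]
Step 4: x=[7.9870] v=[-0.9001]
Step 5: x=[7.9311] v=[-1.1177]
Step 6: x=[7.8646] v=[-1.3304]
Step 7: x=[7.7877] v=[-1.5373]
Step 8: x=[7.7008] v=[-1.7375]
Step 9: x=[7.6043] v=[-1.9301]
Step 10: x=[7.4986] v=[-2.1142]
Step 11: x=[7.3841] v=[-2.2891]
Step 12: x=[7.2614] v=[-2.4540]
Step 13: x=[7.1310] v=[-2.6081]
Step 14: x=[6.9935] v=[-2.7508]
Step 15: x=[6.8494] v=[-2.8815]
Step 16: x=[6.6994] v=[-2.9996]
Step 17: x=[6.5442] v=[-3.1046]
Step 18: x=[6.3844] v=[-3.1960]
Step 19: x=[6.2207] v=[-3.2734]
Step 20: x=[6.0539] v=[-3.3365]
Step 21: x=[5.8847] v=[-3.3850]
Step 22: x=[5.7138] v=[-3.4187]
Step 23: x=[5.5419] v=[-3.4374]
Step 24: x=[5.3698] v=[-3.4411]
Step 25: x=[5.1983] v=[-3.4297]
Step 26: x=[5.0281] v=[-3.4033]
Step 27: x=[4.8600] v=[-3.3620]
Step 28: x=[4.6947] v=[-3.3060]
Step 29: x=[4.5329] v=[-3.2355]
Step 30: x=[4.3754] v=[-3.1509]
Step 31: x=[4.2228] v=[-3.0525]
Step 32: x=[4.0758] v=[-2.9407]
Step 33: x=[3.9350] v=[-2.8161]
Step 34: x=[3.8010] v=[-2.6792]
Step 35: x=[3.6745] v=[-2.5305]
Step 36: x=[3.5560] v=[-2.3708]
Step 37: x=[3.4460] v=[-2.2007]
Step 38: x=[3.3450] v=[-2.0210]
Step 39: x=[3.2534] v=[-1.8324]
Step 40: x=[3.1716] v=[-1.6358]
Step 41: x=[3.1000] v=[-1.4321]
Step 42: x=[3.0389] v=[-1.2221]
Step 43: x=[2.9886] v=[-1.0068]
Step 44: x=[2.9492] v=[-0.7871]
Step 45: x=[2.9210] v=[-0.5639]
Step 46: x=[2.9041] v=[-0.3382]
Step 47: x=[2.8985] v=[-0.1111]
Step 48: x=[2.9043] v=[0.1165]
First v>=0 after going negative at step 48, time=2.4000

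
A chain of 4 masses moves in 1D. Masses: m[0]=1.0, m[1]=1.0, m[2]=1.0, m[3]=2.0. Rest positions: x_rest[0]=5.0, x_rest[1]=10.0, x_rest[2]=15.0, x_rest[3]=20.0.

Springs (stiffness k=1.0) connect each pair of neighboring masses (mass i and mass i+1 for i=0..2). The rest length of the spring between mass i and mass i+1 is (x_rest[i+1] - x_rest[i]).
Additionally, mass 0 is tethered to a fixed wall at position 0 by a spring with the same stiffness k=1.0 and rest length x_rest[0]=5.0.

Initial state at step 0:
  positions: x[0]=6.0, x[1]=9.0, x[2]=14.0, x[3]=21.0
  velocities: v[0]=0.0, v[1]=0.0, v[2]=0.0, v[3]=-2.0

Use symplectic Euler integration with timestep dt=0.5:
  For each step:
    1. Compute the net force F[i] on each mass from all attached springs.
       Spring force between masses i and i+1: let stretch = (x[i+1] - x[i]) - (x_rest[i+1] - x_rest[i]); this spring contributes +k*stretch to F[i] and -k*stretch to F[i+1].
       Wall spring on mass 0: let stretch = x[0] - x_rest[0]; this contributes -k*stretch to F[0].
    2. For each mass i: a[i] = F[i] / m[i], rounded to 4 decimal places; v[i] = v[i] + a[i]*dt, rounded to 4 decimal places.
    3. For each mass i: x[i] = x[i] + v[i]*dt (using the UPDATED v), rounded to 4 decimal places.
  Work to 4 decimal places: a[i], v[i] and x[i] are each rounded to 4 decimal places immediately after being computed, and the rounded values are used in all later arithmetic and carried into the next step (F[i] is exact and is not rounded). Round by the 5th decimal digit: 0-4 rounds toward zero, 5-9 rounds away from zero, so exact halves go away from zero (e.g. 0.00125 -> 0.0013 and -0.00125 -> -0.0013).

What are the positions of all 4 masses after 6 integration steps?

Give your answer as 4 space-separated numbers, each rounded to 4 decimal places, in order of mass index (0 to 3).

Step 0: x=[6.0000 9.0000 14.0000 21.0000] v=[0.0000 0.0000 0.0000 -2.0000]
Step 1: x=[5.2500 9.5000 14.5000 19.7500] v=[-1.5000 1.0000 1.0000 -2.5000]
Step 2: x=[4.2500 10.1875 15.0625 18.4688] v=[-2.0000 1.3750 1.1250 -2.5625]
Step 3: x=[3.6719 10.6094 15.2579 17.3868] v=[-1.1563 0.8438 0.3907 -2.1641]
Step 4: x=[3.9102 10.4591 14.8234 16.6637] v=[0.4765 -0.3007 -0.8691 -1.4463]
Step 5: x=[4.8082 9.7626 13.7579 16.3355] v=[1.7959 -1.3930 -2.1311 -0.6564]
Step 6: x=[5.7427 8.8263 12.3379 16.3101] v=[1.8690 -1.8726 -2.8400 -0.0508]

Answer: 5.7427 8.8263 12.3379 16.3101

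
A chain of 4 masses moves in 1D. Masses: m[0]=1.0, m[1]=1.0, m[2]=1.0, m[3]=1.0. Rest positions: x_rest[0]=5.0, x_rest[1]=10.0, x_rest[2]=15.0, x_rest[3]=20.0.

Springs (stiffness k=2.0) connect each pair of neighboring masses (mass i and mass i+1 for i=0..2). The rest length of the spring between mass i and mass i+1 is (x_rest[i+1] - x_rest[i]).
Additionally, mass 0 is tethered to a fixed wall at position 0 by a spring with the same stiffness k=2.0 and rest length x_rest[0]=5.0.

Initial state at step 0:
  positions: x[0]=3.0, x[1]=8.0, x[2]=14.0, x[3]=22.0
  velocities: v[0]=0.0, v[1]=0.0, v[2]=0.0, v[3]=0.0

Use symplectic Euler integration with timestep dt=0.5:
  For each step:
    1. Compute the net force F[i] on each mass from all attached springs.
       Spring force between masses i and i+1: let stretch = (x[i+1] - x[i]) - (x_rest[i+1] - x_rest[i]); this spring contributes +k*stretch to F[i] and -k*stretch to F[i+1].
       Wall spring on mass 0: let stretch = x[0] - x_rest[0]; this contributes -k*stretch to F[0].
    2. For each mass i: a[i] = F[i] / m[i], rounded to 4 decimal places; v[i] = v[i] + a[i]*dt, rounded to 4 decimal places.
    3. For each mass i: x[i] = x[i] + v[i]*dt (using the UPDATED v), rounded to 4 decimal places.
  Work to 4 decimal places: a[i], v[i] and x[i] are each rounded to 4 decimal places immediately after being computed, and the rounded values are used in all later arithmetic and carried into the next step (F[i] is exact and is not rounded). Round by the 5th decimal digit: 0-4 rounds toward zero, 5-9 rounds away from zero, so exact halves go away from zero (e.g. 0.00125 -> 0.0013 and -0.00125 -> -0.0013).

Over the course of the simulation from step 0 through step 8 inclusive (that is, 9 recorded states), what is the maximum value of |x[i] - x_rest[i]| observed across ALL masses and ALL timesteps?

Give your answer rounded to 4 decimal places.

Step 0: x=[3.0000 8.0000 14.0000 22.0000] v=[0.0000 0.0000 0.0000 0.0000]
Step 1: x=[4.0000 8.5000 15.0000 20.5000] v=[2.0000 1.0000 2.0000 -3.0000]
Step 2: x=[5.2500 10.0000 15.5000 18.7500] v=[2.5000 3.0000 1.0000 -3.5000]
Step 3: x=[6.2500 11.8750 14.8750 17.8750] v=[2.0000 3.7500 -1.2500 -1.7500]
Step 4: x=[6.9375 12.4375 14.2500 18.0000] v=[1.3750 1.1250 -1.2500 0.2500]
Step 5: x=[6.9063 11.1563 14.5938 18.7500] v=[-0.0625 -2.5625 0.6875 1.5000]
Step 6: x=[5.5469 9.4688 15.2969 19.9219] v=[-2.7188 -3.3750 1.4062 2.3438]
Step 7: x=[3.3750 8.7344 15.3985 21.2813] v=[-4.3438 -1.4688 0.2031 2.7188]
Step 8: x=[2.1953 8.6524 15.1094 22.1993] v=[-2.3594 -0.1641 -0.5782 1.8360]
Max displacement = 2.8047

Answer: 2.8047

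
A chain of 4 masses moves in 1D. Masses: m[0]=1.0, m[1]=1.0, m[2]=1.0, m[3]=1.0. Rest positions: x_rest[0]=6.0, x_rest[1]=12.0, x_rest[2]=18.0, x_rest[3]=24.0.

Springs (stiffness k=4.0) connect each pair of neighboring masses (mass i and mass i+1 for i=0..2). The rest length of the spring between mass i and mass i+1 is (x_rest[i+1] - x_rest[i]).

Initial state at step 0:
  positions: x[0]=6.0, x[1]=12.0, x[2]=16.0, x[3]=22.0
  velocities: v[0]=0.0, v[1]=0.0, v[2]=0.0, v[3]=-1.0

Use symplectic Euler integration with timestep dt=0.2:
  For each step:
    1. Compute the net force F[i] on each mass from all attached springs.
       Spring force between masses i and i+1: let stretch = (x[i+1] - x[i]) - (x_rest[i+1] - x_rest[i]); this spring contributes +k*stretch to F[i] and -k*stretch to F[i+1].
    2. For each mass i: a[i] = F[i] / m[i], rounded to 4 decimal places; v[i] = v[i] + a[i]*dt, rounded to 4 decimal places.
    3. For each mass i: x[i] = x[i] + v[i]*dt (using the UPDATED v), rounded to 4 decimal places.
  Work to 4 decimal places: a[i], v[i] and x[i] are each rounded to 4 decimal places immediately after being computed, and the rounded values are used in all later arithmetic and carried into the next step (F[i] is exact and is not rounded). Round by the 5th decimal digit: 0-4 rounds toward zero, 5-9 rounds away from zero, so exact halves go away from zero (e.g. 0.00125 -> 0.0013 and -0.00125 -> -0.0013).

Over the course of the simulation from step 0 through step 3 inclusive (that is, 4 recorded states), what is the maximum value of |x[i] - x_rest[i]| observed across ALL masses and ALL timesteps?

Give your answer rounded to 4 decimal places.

Step 0: x=[6.0000 12.0000 16.0000 22.0000] v=[0.0000 0.0000 0.0000 -1.0000]
Step 1: x=[6.0000 11.6800 16.3200 21.8000] v=[0.0000 -1.6000 1.6000 -1.0000]
Step 2: x=[5.9488 11.1936 16.7744 21.6832] v=[-0.2560 -2.4320 2.2720 -0.5840]
Step 3: x=[5.7768 10.7610 17.1213 21.7410] v=[-0.8602 -2.1632 1.7344 0.2890]
Max displacement = 2.3168

Answer: 2.3168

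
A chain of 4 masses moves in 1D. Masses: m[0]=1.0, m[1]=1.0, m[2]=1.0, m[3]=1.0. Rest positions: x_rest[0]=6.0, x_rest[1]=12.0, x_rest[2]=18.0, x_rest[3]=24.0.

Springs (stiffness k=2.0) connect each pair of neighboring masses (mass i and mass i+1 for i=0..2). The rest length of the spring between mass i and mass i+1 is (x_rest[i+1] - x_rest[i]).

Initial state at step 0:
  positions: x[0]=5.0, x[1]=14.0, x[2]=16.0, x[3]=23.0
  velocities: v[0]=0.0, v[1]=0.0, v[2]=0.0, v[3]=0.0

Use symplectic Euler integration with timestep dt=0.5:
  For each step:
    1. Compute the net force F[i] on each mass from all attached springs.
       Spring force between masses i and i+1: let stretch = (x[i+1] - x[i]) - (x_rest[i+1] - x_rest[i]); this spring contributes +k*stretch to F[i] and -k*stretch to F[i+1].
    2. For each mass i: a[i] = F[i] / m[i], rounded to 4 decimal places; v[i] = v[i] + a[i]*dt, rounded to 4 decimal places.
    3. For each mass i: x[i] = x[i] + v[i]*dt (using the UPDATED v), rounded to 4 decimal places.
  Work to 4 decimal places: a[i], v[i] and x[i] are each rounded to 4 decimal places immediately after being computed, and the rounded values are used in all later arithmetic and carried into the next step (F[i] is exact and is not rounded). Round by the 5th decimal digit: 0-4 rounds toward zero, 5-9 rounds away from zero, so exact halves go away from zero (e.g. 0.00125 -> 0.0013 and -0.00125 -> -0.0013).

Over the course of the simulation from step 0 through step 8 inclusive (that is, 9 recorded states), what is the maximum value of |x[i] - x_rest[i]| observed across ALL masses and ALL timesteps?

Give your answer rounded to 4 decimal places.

Answer: 3.0000

Derivation:
Step 0: x=[5.0000 14.0000 16.0000 23.0000] v=[0.0000 0.0000 0.0000 0.0000]
Step 1: x=[6.5000 10.5000 18.5000 22.5000] v=[3.0000 -7.0000 5.0000 -1.0000]
Step 2: x=[7.0000 9.0000 19.0000 23.0000] v=[1.0000 -3.0000 1.0000 1.0000]
Step 3: x=[5.5000 11.5000 16.5000 24.5000] v=[-3.0000 5.0000 -5.0000 3.0000]
Step 4: x=[4.0000 13.5000 15.5000 25.0000] v=[-3.0000 4.0000 -2.0000 1.0000]
Step 5: x=[4.2500 11.7500 18.2500 23.7500] v=[0.5000 -3.5000 5.5000 -2.5000]
Step 6: x=[5.2500 9.5000 20.5000 22.7500] v=[2.0000 -4.5000 4.5000 -2.0000]
Step 7: x=[5.3750 10.6250 18.3750 23.6250] v=[0.2500 2.2500 -4.2500 1.7500]
Step 8: x=[5.1250 13.0000 15.0000 24.8750] v=[-0.5000 4.7500 -6.7500 2.5000]
Max displacement = 3.0000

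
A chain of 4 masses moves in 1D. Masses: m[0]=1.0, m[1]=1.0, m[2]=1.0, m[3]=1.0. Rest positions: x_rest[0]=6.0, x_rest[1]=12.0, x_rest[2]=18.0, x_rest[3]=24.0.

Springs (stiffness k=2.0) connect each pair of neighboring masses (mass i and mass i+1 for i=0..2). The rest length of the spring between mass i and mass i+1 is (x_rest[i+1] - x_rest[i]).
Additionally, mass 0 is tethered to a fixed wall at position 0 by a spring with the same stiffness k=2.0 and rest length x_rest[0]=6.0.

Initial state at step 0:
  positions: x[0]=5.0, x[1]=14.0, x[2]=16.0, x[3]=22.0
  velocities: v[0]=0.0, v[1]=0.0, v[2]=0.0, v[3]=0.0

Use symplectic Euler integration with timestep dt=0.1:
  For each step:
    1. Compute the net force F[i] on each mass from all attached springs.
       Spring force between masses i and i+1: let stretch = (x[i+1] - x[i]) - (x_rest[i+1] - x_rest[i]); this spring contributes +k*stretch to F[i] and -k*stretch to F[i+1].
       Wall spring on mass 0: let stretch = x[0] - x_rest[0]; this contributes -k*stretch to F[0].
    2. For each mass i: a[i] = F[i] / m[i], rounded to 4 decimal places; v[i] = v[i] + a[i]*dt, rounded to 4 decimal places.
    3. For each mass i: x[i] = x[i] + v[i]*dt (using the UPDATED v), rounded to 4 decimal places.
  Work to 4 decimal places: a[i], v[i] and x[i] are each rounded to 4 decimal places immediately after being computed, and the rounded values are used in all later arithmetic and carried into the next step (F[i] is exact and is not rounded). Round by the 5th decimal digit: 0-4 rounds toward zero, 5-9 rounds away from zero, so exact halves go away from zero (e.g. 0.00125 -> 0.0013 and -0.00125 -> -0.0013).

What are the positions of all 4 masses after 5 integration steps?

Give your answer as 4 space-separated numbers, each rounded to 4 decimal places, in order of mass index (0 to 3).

Step 0: x=[5.0000 14.0000 16.0000 22.0000] v=[0.0000 0.0000 0.0000 0.0000]
Step 1: x=[5.0800 13.8600 16.0800 22.0000] v=[0.8000 -1.4000 0.8000 0.0000]
Step 2: x=[5.2340 13.5888 16.2340 22.0016] v=[1.5400 -2.7120 1.5400 0.0160]
Step 3: x=[5.4504 13.2034 16.4505 22.0079] v=[2.1642 -3.8539 2.1645 0.0625]
Step 4: x=[5.7129 12.7279 16.7132 22.0230] v=[2.6247 -4.7551 2.6266 0.1510]
Step 5: x=[6.0014 12.1918 17.0024 22.0519] v=[2.8851 -5.3610 2.8915 0.2890]

Answer: 6.0014 12.1918 17.0024 22.0519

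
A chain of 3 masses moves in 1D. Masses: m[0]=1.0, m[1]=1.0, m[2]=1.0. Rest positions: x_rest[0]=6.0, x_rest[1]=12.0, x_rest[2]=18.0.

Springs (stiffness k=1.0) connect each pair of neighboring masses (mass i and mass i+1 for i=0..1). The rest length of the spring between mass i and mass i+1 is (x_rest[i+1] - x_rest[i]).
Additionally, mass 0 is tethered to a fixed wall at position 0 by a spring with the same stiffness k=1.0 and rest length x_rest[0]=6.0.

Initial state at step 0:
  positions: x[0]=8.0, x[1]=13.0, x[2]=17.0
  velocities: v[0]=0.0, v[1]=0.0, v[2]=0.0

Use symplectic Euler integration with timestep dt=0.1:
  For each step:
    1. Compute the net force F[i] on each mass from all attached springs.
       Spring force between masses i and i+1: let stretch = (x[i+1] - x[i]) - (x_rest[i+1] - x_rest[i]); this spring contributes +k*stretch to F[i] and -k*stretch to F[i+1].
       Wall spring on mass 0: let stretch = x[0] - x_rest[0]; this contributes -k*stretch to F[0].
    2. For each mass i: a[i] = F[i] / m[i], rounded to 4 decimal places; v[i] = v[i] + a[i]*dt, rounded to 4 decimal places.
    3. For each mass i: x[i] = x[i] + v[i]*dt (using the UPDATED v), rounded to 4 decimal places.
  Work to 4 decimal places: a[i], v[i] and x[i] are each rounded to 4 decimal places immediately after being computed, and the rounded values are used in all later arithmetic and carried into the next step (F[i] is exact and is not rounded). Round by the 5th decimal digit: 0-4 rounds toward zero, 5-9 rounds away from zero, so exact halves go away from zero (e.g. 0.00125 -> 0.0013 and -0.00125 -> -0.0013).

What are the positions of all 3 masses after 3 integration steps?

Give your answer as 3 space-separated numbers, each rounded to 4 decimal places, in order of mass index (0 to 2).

Answer: 7.8225 12.9405 17.1185

Derivation:
Step 0: x=[8.0000 13.0000 17.0000] v=[0.0000 0.0000 0.0000]
Step 1: x=[7.9700 12.9900 17.0200] v=[-0.3000 -0.1000 0.2000]
Step 2: x=[7.9105 12.9701 17.0597] v=[-0.5950 -0.1990 0.3970]
Step 3: x=[7.8225 12.9405 17.1185] v=[-0.8801 -0.2960 0.5880]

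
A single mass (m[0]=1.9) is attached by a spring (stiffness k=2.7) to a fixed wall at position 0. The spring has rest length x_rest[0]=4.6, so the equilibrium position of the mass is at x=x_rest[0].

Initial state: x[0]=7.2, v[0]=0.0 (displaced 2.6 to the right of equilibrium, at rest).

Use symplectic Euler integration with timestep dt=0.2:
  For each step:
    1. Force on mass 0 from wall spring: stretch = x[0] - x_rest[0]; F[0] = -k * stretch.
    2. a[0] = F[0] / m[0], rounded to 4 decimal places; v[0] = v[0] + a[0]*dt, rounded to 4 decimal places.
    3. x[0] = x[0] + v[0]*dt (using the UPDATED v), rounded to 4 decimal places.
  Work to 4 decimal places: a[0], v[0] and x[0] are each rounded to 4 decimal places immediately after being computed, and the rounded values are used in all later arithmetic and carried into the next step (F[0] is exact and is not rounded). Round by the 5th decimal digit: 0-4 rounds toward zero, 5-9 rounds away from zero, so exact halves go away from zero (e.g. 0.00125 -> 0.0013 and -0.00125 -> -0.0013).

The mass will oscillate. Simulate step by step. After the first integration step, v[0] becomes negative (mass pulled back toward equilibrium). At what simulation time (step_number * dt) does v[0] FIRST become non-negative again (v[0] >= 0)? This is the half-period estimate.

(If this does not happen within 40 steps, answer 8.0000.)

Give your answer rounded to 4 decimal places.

Step 0: x=[7.2000] v=[0.0000]
Step 1: x=[7.0522] v=[-0.7389]
Step 2: x=[6.7650] v=[-1.4358]
Step 3: x=[6.3548] v=[-2.0511]
Step 4: x=[5.8448] v=[-2.5498]
Step 5: x=[5.2641] v=[-2.9036]
Step 6: x=[4.6456] v=[-3.0923]
Step 7: x=[4.0245] v=[-3.1053]
Step 8: x=[3.4362] v=[-2.9417]
Step 9: x=[2.9140] v=[-2.6109]
Step 10: x=[2.4877] v=[-2.1317]
Step 11: x=[2.1814] v=[-1.5314]
Step 12: x=[2.0126] v=[-0.8440]
Step 13: x=[1.9909] v=[-0.1086]
Step 14: x=[2.1175] v=[0.6329]
First v>=0 after going negative at step 14, time=2.8000

Answer: 2.8000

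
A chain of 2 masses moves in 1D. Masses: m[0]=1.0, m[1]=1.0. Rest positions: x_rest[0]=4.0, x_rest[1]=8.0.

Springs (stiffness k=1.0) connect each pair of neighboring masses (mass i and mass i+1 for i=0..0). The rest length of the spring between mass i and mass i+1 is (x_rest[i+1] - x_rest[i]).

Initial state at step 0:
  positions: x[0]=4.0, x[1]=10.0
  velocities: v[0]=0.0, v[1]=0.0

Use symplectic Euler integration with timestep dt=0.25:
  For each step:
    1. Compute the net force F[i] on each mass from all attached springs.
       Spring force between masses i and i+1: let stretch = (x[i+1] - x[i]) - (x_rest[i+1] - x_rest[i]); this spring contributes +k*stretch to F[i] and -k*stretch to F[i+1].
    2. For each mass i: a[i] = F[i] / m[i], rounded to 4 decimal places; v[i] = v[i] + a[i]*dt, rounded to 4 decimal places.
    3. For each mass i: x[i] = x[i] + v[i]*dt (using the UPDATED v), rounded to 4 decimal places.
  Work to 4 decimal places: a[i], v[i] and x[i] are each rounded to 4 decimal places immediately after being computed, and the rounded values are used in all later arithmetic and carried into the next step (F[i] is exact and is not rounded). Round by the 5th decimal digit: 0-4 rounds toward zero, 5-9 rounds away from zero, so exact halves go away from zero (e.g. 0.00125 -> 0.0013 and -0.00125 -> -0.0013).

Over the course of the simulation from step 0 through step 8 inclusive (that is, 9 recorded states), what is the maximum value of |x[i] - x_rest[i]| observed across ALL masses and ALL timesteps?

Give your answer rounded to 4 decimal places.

Step 0: x=[4.0000 10.0000] v=[0.0000 0.0000]
Step 1: x=[4.1250 9.8750] v=[0.5000 -0.5000]
Step 2: x=[4.3594 9.6406] v=[0.9375 -0.9375]
Step 3: x=[4.6739 9.3262] v=[1.2578 -1.2578]
Step 4: x=[5.0291 8.9710] v=[1.4209 -1.4209]
Step 5: x=[5.3807 8.6194] v=[1.4064 -1.4064]
Step 6: x=[5.6847 8.3154] v=[1.2161 -1.2161]
Step 7: x=[5.9032 8.0970] v=[0.8738 -0.8738]
Step 8: x=[6.0088 7.9914] v=[0.4223 -0.4223]
Max displacement = 2.0088

Answer: 2.0088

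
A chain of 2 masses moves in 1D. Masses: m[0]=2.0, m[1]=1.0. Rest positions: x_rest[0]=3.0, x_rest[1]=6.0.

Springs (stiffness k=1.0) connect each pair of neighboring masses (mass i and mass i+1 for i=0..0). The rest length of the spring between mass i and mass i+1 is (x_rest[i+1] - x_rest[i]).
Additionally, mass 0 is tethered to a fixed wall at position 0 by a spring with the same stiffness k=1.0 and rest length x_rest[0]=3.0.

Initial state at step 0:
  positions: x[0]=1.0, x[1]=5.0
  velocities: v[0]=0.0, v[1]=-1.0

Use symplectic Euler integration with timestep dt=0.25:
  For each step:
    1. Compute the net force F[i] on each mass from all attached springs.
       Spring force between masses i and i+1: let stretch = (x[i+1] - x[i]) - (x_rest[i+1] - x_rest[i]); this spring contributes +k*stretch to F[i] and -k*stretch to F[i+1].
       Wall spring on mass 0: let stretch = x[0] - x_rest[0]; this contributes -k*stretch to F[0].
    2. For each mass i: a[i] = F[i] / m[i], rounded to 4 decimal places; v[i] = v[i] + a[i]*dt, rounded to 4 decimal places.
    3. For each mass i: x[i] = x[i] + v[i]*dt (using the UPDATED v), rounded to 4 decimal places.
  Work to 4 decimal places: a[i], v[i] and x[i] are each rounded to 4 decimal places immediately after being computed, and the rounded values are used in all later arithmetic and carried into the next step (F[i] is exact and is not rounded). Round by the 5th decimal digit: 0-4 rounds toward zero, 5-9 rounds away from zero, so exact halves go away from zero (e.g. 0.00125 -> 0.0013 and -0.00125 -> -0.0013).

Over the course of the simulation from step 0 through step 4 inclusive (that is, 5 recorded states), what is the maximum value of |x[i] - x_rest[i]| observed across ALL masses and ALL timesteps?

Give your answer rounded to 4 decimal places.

Answer: 2.3384

Derivation:
Step 0: x=[1.0000 5.0000] v=[0.0000 -1.0000]
Step 1: x=[1.0938 4.6875] v=[0.3750 -1.2500]
Step 2: x=[1.2657 4.3379] v=[0.6875 -1.3984]
Step 3: x=[1.4940 3.9838] v=[0.9133 -1.4165]
Step 4: x=[1.7535 3.6616] v=[1.0378 -1.2890]
Max displacement = 2.3384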